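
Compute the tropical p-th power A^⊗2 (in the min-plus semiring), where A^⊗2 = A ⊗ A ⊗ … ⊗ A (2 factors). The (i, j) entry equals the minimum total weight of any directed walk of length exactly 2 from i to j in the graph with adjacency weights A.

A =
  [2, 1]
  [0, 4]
A^⊗2 =
  [1, 3]
  [2, 1]

Each entry (A^⊗2)_ij equals the minimum over all length-2 walks i = v_0 → v_1 → … → v_2 = j of Σ_t A[v_t][v_{t+1}]. For example, for (i, j) = (0, 1) we minimise over 2 possible intermediate vertex sequences; the minimum is 3, attained along the walk 0 → 0 → 1.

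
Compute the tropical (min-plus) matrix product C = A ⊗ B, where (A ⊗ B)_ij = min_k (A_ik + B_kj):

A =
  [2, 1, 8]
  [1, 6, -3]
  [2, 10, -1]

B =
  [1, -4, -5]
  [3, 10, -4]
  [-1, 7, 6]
A ⊗ B =
  [3, -2, -3]
  [-4, -3, -4]
  [-2, -2, -3]

Apply the min-plus product entry-by-entry:
  C[0][0] = min over k of (A[0][0] + B[0][0] = 2 + 1 = 3, A[0][1] + B[1][0] = 1 + 3 = 4, A[0][2] + B[2][0] = 8 + -1 = 7) = 3 (attained at k = 0)
  C[0][1] = min over k of (A[0][0] + B[0][1] = 2 + -4 = -2, A[0][1] + B[1][1] = 1 + 10 = 11, A[0][2] + B[2][1] = 8 + 7 = 15) = -2 (attained at k = 0)
  C[0][2] = min over k of (A[0][0] + B[0][2] = 2 + -5 = -3, A[0][1] + B[1][2] = 1 + -4 = -3, A[0][2] + B[2][2] = 8 + 6 = 14) = -3 (attained at k = 0)
  C[1][0] = min over k of (A[1][0] + B[0][0] = 1 + 1 = 2, A[1][1] + B[1][0] = 6 + 3 = 9, A[1][2] + B[2][0] = -3 + -1 = -4) = -4 (attained at k = 2)
  C[1][1] = min over k of (A[1][0] + B[0][1] = 1 + -4 = -3, A[1][1] + B[1][1] = 6 + 10 = 16, A[1][2] + B[2][1] = -3 + 7 = 4) = -3 (attained at k = 0)
  C[1][2] = min over k of (A[1][0] + B[0][2] = 1 + -5 = -4, A[1][1] + B[1][2] = 6 + -4 = 2, A[1][2] + B[2][2] = -3 + 6 = 3) = -4 (attained at k = 0)
  C[2][0] = min over k of (A[2][0] + B[0][0] = 2 + 1 = 3, A[2][1] + B[1][0] = 10 + 3 = 13, A[2][2] + B[2][0] = -1 + -1 = -2) = -2 (attained at k = 2)
  C[2][1] = min over k of (A[2][0] + B[0][1] = 2 + -4 = -2, A[2][1] + B[1][1] = 10 + 10 = 20, A[2][2] + B[2][1] = -1 + 7 = 6) = -2 (attained at k = 0)
  C[2][2] = min over k of (A[2][0] + B[0][2] = 2 + -5 = -3, A[2][1] + B[1][2] = 10 + -4 = 6, A[2][2] + B[2][2] = -1 + 6 = 5) = -3 (attained at k = 0)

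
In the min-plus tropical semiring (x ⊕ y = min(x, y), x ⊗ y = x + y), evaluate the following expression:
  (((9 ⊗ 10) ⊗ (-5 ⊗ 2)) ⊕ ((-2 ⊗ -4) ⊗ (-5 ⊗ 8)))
(((9 ⊗ 10) ⊗ (-5 ⊗ 2)) ⊕ ((-2 ⊗ -4) ⊗ (-5 ⊗ 8))) = -3

Expand innermost to outermost. Recall ⊕ takes the minimum of its arguments and ⊗ takes their sum. Working out the expression (((9 ⊗ 10) ⊗ (-5 ⊗ 2)) ⊕ ((-2 ⊗ -4) ⊗ (-5 ⊗ 8))) gives -3.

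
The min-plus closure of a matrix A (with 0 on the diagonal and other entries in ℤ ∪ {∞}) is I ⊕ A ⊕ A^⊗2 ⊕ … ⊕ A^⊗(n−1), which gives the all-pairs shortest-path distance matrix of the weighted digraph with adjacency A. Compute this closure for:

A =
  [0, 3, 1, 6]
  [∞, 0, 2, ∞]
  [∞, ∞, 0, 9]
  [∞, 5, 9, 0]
Closure =
  [0, 3, 1, 6]
  [∞, 0, 2, 11]
  [∞, 14, 0, 9]
  [∞, 5, 7, 0]

This is the Floyd-Warshall all-pairs shortest-path computation. For each intermediate vertex k = 0, 1, …, 3, update dist[i][j] ← min(dist[i][j], dist[i][k] + dist[k][j]). The final matrix gives, for each (i, j), the minimum total weight of any directed path from i to j (possibly empty when i = j).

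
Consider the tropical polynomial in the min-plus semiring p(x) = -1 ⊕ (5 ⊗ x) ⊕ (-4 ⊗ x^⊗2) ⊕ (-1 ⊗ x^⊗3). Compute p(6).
p(6) = -1

A tropical monomial a ⊗ x^⊗i evaluates to a + i · x. Evaluating each term at x = 6:
  Term 0 contributes -1 + 0 · 6 = -1
  Term 1 contributes 5 + 1 · 6 = 11
  Term 2 contributes -4 + 2 · 6 = 8
  Term 3 contributes -1 + 3 · 6 = 17
p(6) = ⊕ of these = min[-1, 11, 8, 17] = -1.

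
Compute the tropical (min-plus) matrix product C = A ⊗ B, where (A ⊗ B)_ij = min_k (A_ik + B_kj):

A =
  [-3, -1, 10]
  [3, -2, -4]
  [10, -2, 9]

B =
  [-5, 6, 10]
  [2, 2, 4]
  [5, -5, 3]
A ⊗ B =
  [-8, 1, 3]
  [-2, -9, -1]
  [0, 0, 2]

Apply the min-plus product entry-by-entry:
  C[0][0] = min over k of (A[0][0] + B[0][0] = -3 + -5 = -8, A[0][1] + B[1][0] = -1 + 2 = 1, A[0][2] + B[2][0] = 10 + 5 = 15) = -8 (attained at k = 0)
  C[0][1] = min over k of (A[0][0] + B[0][1] = -3 + 6 = 3, A[0][1] + B[1][1] = -1 + 2 = 1, A[0][2] + B[2][1] = 10 + -5 = 5) = 1 (attained at k = 1)
  C[0][2] = min over k of (A[0][0] + B[0][2] = -3 + 10 = 7, A[0][1] + B[1][2] = -1 + 4 = 3, A[0][2] + B[2][2] = 10 + 3 = 13) = 3 (attained at k = 1)
  C[1][0] = min over k of (A[1][0] + B[0][0] = 3 + -5 = -2, A[1][1] + B[1][0] = -2 + 2 = 0, A[1][2] + B[2][0] = -4 + 5 = 1) = -2 (attained at k = 0)
  C[1][1] = min over k of (A[1][0] + B[0][1] = 3 + 6 = 9, A[1][1] + B[1][1] = -2 + 2 = 0, A[1][2] + B[2][1] = -4 + -5 = -9) = -9 (attained at k = 2)
  C[1][2] = min over k of (A[1][0] + B[0][2] = 3 + 10 = 13, A[1][1] + B[1][2] = -2 + 4 = 2, A[1][2] + B[2][2] = -4 + 3 = -1) = -1 (attained at k = 2)
  C[2][0] = min over k of (A[2][0] + B[0][0] = 10 + -5 = 5, A[2][1] + B[1][0] = -2 + 2 = 0, A[2][2] + B[2][0] = 9 + 5 = 14) = 0 (attained at k = 1)
  C[2][1] = min over k of (A[2][0] + B[0][1] = 10 + 6 = 16, A[2][1] + B[1][1] = -2 + 2 = 0, A[2][2] + B[2][1] = 9 + -5 = 4) = 0 (attained at k = 1)
  C[2][2] = min over k of (A[2][0] + B[0][2] = 10 + 10 = 20, A[2][1] + B[1][2] = -2 + 4 = 2, A[2][2] + B[2][2] = 9 + 3 = 12) = 2 (attained at k = 1)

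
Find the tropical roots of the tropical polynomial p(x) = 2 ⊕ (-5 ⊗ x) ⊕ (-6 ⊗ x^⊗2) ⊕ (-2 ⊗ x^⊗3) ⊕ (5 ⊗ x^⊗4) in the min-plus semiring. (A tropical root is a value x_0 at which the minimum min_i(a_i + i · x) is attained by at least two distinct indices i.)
Roots: {-7, -4, 1, 7}

Each tropical root is a break point of the lower envelope of the lines y = a_i + i · x (there are 5 lines, with slopes 0, 1, ..., 4). Only the lines that attain the minimum somewhere contribute to roots; other lines are dominated. Here the surviving (envelope) indices are i = 4, i = 3, i = 2, i = 1, i = 0.
Intersections between consecutive envelope lines give the roots: for adjacent envelope indices i < j the intersection is x = (a_i − a_j) / (j − i). Reading off the sorted break points: {-7, -4, 1, 7}.
Verification: at each break x_0, at least two indices attain the minimum of min_i(a_i + i · x_0).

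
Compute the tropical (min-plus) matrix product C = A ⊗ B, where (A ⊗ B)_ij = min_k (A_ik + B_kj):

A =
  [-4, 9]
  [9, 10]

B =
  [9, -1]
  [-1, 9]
A ⊗ B =
  [5, -5]
  [9, 8]

Apply the min-plus product entry-by-entry:
  C[0][0] = min over k of (A[0][0] + B[0][0] = -4 + 9 = 5, A[0][1] + B[1][0] = 9 + -1 = 8) = 5 (attained at k = 0)
  C[0][1] = min over k of (A[0][0] + B[0][1] = -4 + -1 = -5, A[0][1] + B[1][1] = 9 + 9 = 18) = -5 (attained at k = 0)
  C[1][0] = min over k of (A[1][0] + B[0][0] = 9 + 9 = 18, A[1][1] + B[1][0] = 10 + -1 = 9) = 9 (attained at k = 1)
  C[1][1] = min over k of (A[1][0] + B[0][1] = 9 + -1 = 8, A[1][1] + B[1][1] = 10 + 9 = 19) = 8 (attained at k = 0)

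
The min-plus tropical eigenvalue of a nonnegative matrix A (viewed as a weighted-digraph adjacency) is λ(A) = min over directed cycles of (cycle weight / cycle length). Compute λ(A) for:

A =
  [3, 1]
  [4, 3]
λ(A) = 5/2

Enumerate directed cycles and compute their means (weight / length). Sample:
  cycle 0 → 0: weight = 3, length = 1, mean = 3/1 ≈ 3.000
  cycle 1 → 1: weight = 3, length = 1, mean = 3/1 ≈ 3.000
  cycle 0 → 1 → 0: weight = 5, length = 2, mean = 5/2 ≈ 2.500
  cycle 1 → 0 → 1: weight = 5, length = 2, mean = 5/2 ≈ 2.500
Minimum mean = 2.500, attained e.g. along the cycle 0 → 1 → 0 with weight 5 and length 2. So λ(A) = 5/2 = 5/2.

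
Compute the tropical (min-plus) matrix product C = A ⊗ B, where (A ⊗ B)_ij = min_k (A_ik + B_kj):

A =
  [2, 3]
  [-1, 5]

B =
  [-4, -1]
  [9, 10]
A ⊗ B =
  [-2, 1]
  [-5, -2]

Apply the min-plus product entry-by-entry:
  C[0][0] = min over k of (A[0][0] + B[0][0] = 2 + -4 = -2, A[0][1] + B[1][0] = 3 + 9 = 12) = -2 (attained at k = 0)
  C[0][1] = min over k of (A[0][0] + B[0][1] = 2 + -1 = 1, A[0][1] + B[1][1] = 3 + 10 = 13) = 1 (attained at k = 0)
  C[1][0] = min over k of (A[1][0] + B[0][0] = -1 + -4 = -5, A[1][1] + B[1][0] = 5 + 9 = 14) = -5 (attained at k = 0)
  C[1][1] = min over k of (A[1][0] + B[0][1] = -1 + -1 = -2, A[1][1] + B[1][1] = 5 + 10 = 15) = -2 (attained at k = 0)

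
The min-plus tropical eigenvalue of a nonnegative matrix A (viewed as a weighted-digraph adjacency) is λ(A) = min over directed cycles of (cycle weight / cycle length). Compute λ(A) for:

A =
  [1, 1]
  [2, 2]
λ(A) = 1

Enumerate directed cycles and compute their means (weight / length). Sample:
  cycle 0 → 0: weight = 1, length = 1, mean = 1/1 ≈ 1.000
  cycle 1 → 1: weight = 2, length = 1, mean = 2/1 ≈ 2.000
  cycle 0 → 1 → 0: weight = 3, length = 2, mean = 3/2 ≈ 1.500
  cycle 1 → 0 → 1: weight = 3, length = 2, mean = 3/2 ≈ 1.500
Minimum mean = 1.000, attained e.g. along the cycle 0 → 0 with weight 1 and length 1. So λ(A) = 1/1 = 1.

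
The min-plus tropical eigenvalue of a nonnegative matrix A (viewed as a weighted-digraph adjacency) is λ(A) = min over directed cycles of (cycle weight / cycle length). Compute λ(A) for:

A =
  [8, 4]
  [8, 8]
λ(A) = 6

Enumerate directed cycles and compute their means (weight / length). Sample:
  cycle 0 → 0: weight = 8, length = 1, mean = 8/1 ≈ 8.000
  cycle 1 → 1: weight = 8, length = 1, mean = 8/1 ≈ 8.000
  cycle 0 → 1 → 0: weight = 12, length = 2, mean = 12/2 ≈ 6.000
  cycle 1 → 0 → 1: weight = 12, length = 2, mean = 12/2 ≈ 6.000
Minimum mean = 6.000, attained e.g. along the cycle 0 → 1 → 0 with weight 12 and length 2. So λ(A) = 12/2 = 6.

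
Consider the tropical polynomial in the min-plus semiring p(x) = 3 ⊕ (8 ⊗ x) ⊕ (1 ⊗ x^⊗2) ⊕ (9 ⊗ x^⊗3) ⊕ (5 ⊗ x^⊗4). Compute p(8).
p(8) = 3

A tropical monomial a ⊗ x^⊗i evaluates to a + i · x. Evaluating each term at x = 8:
  Term 0 contributes 3 + 0 · 8 = 3
  Term 1 contributes 8 + 1 · 8 = 16
  Term 2 contributes 1 + 2 · 8 = 17
  Term 3 contributes 9 + 3 · 8 = 33
  Term 4 contributes 5 + 4 · 8 = 37
p(8) = ⊕ of these = min[3, 16, 17, 33, 37] = 3.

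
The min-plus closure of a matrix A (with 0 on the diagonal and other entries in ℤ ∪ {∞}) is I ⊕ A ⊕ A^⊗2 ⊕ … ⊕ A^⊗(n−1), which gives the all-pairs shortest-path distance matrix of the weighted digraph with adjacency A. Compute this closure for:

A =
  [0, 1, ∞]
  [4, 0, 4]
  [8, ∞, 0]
Closure =
  [0, 1, 5]
  [4, 0, 4]
  [8, 9, 0]

This is the Floyd-Warshall all-pairs shortest-path computation. For each intermediate vertex k = 0, 1, …, 2, update dist[i][j] ← min(dist[i][j], dist[i][k] + dist[k][j]). The final matrix gives, for each (i, j), the minimum total weight of any directed path from i to j (possibly empty when i = j).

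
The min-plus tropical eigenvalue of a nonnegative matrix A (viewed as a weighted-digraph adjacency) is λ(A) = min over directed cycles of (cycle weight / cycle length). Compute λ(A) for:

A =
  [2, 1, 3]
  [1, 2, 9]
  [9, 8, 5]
λ(A) = 1

Enumerate directed cycles and compute their means (weight / length). Sample:
  cycle 0 → 0: weight = 2, length = 1, mean = 2/1 ≈ 2.000
  cycle 1 → 1: weight = 2, length = 1, mean = 2/1 ≈ 2.000
  cycle 2 → 2: weight = 5, length = 1, mean = 5/1 ≈ 5.000
  cycle 0 → 1 → 0: weight = 2, length = 2, mean = 2/2 ≈ 1.000
  cycle 0 → 2 → 0: weight = 12, length = 2, mean = 12/2 ≈ 6.000
  cycle 1 → 0 → 1: weight = 2, length = 2, mean = 2/2 ≈ 1.000
Minimum mean = 1.000, attained e.g. along the cycle 0 → 1 → 0 with weight 2 and length 2. So λ(A) = 2/2 = 1.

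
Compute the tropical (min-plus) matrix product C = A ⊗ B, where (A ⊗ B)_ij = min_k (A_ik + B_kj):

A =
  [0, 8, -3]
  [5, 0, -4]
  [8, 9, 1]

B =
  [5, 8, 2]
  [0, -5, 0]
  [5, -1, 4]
A ⊗ B =
  [2, -4, 1]
  [0, -5, 0]
  [6, 0, 5]

Apply the min-plus product entry-by-entry:
  C[0][0] = min over k of (A[0][0] + B[0][0] = 0 + 5 = 5, A[0][1] + B[1][0] = 8 + 0 = 8, A[0][2] + B[2][0] = -3 + 5 = 2) = 2 (attained at k = 2)
  C[0][1] = min over k of (A[0][0] + B[0][1] = 0 + 8 = 8, A[0][1] + B[1][1] = 8 + -5 = 3, A[0][2] + B[2][1] = -3 + -1 = -4) = -4 (attained at k = 2)
  C[0][2] = min over k of (A[0][0] + B[0][2] = 0 + 2 = 2, A[0][1] + B[1][2] = 8 + 0 = 8, A[0][2] + B[2][2] = -3 + 4 = 1) = 1 (attained at k = 2)
  C[1][0] = min over k of (A[1][0] + B[0][0] = 5 + 5 = 10, A[1][1] + B[1][0] = 0 + 0 = 0, A[1][2] + B[2][0] = -4 + 5 = 1) = 0 (attained at k = 1)
  C[1][1] = min over k of (A[1][0] + B[0][1] = 5 + 8 = 13, A[1][1] + B[1][1] = 0 + -5 = -5, A[1][2] + B[2][1] = -4 + -1 = -5) = -5 (attained at k = 1)
  C[1][2] = min over k of (A[1][0] + B[0][2] = 5 + 2 = 7, A[1][1] + B[1][2] = 0 + 0 = 0, A[1][2] + B[2][2] = -4 + 4 = 0) = 0 (attained at k = 1)
  C[2][0] = min over k of (A[2][0] + B[0][0] = 8 + 5 = 13, A[2][1] + B[1][0] = 9 + 0 = 9, A[2][2] + B[2][0] = 1 + 5 = 6) = 6 (attained at k = 2)
  C[2][1] = min over k of (A[2][0] + B[0][1] = 8 + 8 = 16, A[2][1] + B[1][1] = 9 + -5 = 4, A[2][2] + B[2][1] = 1 + -1 = 0) = 0 (attained at k = 2)
  C[2][2] = min over k of (A[2][0] + B[0][2] = 8 + 2 = 10, A[2][1] + B[1][2] = 9 + 0 = 9, A[2][2] + B[2][2] = 1 + 4 = 5) = 5 (attained at k = 2)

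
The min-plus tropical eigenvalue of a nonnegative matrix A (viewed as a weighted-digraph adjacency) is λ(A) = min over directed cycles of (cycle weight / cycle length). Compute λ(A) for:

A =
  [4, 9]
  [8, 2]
λ(A) = 2

Enumerate directed cycles and compute their means (weight / length). Sample:
  cycle 0 → 0: weight = 4, length = 1, mean = 4/1 ≈ 4.000
  cycle 1 → 1: weight = 2, length = 1, mean = 2/1 ≈ 2.000
  cycle 0 → 1 → 0: weight = 17, length = 2, mean = 17/2 ≈ 8.500
  cycle 1 → 0 → 1: weight = 17, length = 2, mean = 17/2 ≈ 8.500
Minimum mean = 2.000, attained e.g. along the cycle 1 → 1 with weight 2 and length 1. So λ(A) = 2/1 = 2.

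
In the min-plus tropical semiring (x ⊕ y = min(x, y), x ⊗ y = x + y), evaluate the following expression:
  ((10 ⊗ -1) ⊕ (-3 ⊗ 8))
((10 ⊗ -1) ⊕ (-3 ⊗ 8)) = 5

Expand innermost to outermost. Recall ⊕ takes the minimum of its arguments and ⊗ takes their sum. Working out the expression ((10 ⊗ -1) ⊕ (-3 ⊗ 8)) gives 5.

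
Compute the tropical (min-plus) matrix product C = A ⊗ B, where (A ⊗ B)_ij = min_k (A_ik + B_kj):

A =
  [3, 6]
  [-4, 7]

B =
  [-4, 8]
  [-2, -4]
A ⊗ B =
  [-1, 2]
  [-8, 3]

Apply the min-plus product entry-by-entry:
  C[0][0] = min over k of (A[0][0] + B[0][0] = 3 + -4 = -1, A[0][1] + B[1][0] = 6 + -2 = 4) = -1 (attained at k = 0)
  C[0][1] = min over k of (A[0][0] + B[0][1] = 3 + 8 = 11, A[0][1] + B[1][1] = 6 + -4 = 2) = 2 (attained at k = 1)
  C[1][0] = min over k of (A[1][0] + B[0][0] = -4 + -4 = -8, A[1][1] + B[1][0] = 7 + -2 = 5) = -8 (attained at k = 0)
  C[1][1] = min over k of (A[1][0] + B[0][1] = -4 + 8 = 4, A[1][1] + B[1][1] = 7 + -4 = 3) = 3 (attained at k = 1)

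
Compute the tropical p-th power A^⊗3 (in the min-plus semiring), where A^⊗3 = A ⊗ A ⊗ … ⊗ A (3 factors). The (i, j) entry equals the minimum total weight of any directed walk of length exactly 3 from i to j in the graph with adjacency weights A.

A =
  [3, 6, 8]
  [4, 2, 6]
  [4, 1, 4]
A^⊗3 =
  [9, 10, 14]
  [8, 6, 10]
  [7, 5, 9]

Each entry (A^⊗3)_ij equals the minimum over all length-3 walks i = v_0 → v_1 → … → v_3 = j of Σ_t A[v_t][v_{t+1}]. For example, for (i, j) = (0, 2) we minimise over 9 possible intermediate vertex sequences; the minimum is 14, attained along the walk 0 → 0 → 0 → 2.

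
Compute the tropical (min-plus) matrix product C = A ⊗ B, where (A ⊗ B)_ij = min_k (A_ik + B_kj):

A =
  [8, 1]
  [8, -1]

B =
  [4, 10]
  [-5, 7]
A ⊗ B =
  [-4, 8]
  [-6, 6]

Apply the min-plus product entry-by-entry:
  C[0][0] = min over k of (A[0][0] + B[0][0] = 8 + 4 = 12, A[0][1] + B[1][0] = 1 + -5 = -4) = -4 (attained at k = 1)
  C[0][1] = min over k of (A[0][0] + B[0][1] = 8 + 10 = 18, A[0][1] + B[1][1] = 1 + 7 = 8) = 8 (attained at k = 1)
  C[1][0] = min over k of (A[1][0] + B[0][0] = 8 + 4 = 12, A[1][1] + B[1][0] = -1 + -5 = -6) = -6 (attained at k = 1)
  C[1][1] = min over k of (A[1][0] + B[0][1] = 8 + 10 = 18, A[1][1] + B[1][1] = -1 + 7 = 6) = 6 (attained at k = 1)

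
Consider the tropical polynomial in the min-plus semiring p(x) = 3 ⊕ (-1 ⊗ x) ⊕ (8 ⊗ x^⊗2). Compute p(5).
p(5) = 3

A tropical monomial a ⊗ x^⊗i evaluates to a + i · x. Evaluating each term at x = 5:
  Term 0 contributes 3 + 0 · 5 = 3
  Term 1 contributes -1 + 1 · 5 = 4
  Term 2 contributes 8 + 2 · 5 = 18
p(5) = ⊕ of these = min[3, 4, 18] = 3.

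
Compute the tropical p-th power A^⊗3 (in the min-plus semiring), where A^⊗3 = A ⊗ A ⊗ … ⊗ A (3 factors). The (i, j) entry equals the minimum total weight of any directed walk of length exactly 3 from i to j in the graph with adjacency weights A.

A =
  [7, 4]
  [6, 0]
A^⊗3 =
  [10, 4]
  [6, 0]

Each entry (A^⊗3)_ij equals the minimum over all length-3 walks i = v_0 → v_1 → … → v_3 = j of Σ_t A[v_t][v_{t+1}]. For example, for (i, j) = (0, 1) we minimise over 4 possible intermediate vertex sequences; the minimum is 4, attained along the walk 0 → 1 → 1 → 1.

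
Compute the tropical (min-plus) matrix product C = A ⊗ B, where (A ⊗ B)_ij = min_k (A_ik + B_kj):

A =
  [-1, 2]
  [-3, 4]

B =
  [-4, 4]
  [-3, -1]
A ⊗ B =
  [-5, 1]
  [-7, 1]

Apply the min-plus product entry-by-entry:
  C[0][0] = min over k of (A[0][0] + B[0][0] = -1 + -4 = -5, A[0][1] + B[1][0] = 2 + -3 = -1) = -5 (attained at k = 0)
  C[0][1] = min over k of (A[0][0] + B[0][1] = -1 + 4 = 3, A[0][1] + B[1][1] = 2 + -1 = 1) = 1 (attained at k = 1)
  C[1][0] = min over k of (A[1][0] + B[0][0] = -3 + -4 = -7, A[1][1] + B[1][0] = 4 + -3 = 1) = -7 (attained at k = 0)
  C[1][1] = min over k of (A[1][0] + B[0][1] = -3 + 4 = 1, A[1][1] + B[1][1] = 4 + -1 = 3) = 1 (attained at k = 0)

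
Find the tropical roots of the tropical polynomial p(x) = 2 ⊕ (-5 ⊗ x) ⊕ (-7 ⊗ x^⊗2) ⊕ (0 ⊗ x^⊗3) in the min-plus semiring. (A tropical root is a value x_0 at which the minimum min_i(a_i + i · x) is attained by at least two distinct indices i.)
Roots: {-7, 2, 7}

Each tropical root is a break point of the lower envelope of the lines y = a_i + i · x (there are 4 lines, with slopes 0, 1, ..., 3). Only the lines that attain the minimum somewhere contribute to roots; other lines are dominated. Here the surviving (envelope) indices are i = 3, i = 2, i = 1, i = 0.
Intersections between consecutive envelope lines give the roots: for adjacent envelope indices i < j the intersection is x = (a_i − a_j) / (j − i). Reading off the sorted break points: {-7, 2, 7}.
Verification: at each break x_0, at least two indices attain the minimum of min_i(a_i + i · x_0).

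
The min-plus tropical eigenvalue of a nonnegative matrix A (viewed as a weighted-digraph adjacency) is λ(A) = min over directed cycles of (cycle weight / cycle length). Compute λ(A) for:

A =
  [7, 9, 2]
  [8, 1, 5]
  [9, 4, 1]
λ(A) = 1

Enumerate directed cycles and compute their means (weight / length). Sample:
  cycle 0 → 0: weight = 7, length = 1, mean = 7/1 ≈ 7.000
  cycle 1 → 1: weight = 1, length = 1, mean = 1/1 ≈ 1.000
  cycle 2 → 2: weight = 1, length = 1, mean = 1/1 ≈ 1.000
  cycle 0 → 1 → 0: weight = 17, length = 2, mean = 17/2 ≈ 8.500
  cycle 0 → 2 → 0: weight = 11, length = 2, mean = 11/2 ≈ 5.500
  cycle 1 → 0 → 1: weight = 17, length = 2, mean = 17/2 ≈ 8.500
Minimum mean = 1.000, attained e.g. along the cycle 1 → 1 with weight 1 and length 1. So λ(A) = 1/1 = 1.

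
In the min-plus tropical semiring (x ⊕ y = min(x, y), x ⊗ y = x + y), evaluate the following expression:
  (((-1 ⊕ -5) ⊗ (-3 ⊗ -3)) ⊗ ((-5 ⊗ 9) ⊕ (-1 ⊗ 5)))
(((-1 ⊕ -5) ⊗ (-3 ⊗ -3)) ⊗ ((-5 ⊗ 9) ⊕ (-1 ⊗ 5))) = -7

Expand innermost to outermost. Recall ⊕ takes the minimum of its arguments and ⊗ takes their sum. Working out the expression (((-1 ⊕ -5) ⊗ (-3 ⊗ -3)) ⊗ ((-5 ⊗ 9) ⊕ (-1 ⊗ 5))) gives -7.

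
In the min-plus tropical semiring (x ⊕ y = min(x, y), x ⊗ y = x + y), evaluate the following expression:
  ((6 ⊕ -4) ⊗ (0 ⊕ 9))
((6 ⊕ -4) ⊗ (0 ⊕ 9)) = -4

Expand innermost to outermost. Recall ⊕ takes the minimum of its arguments and ⊗ takes their sum. Working out the expression ((6 ⊕ -4) ⊗ (0 ⊕ 9)) gives -4.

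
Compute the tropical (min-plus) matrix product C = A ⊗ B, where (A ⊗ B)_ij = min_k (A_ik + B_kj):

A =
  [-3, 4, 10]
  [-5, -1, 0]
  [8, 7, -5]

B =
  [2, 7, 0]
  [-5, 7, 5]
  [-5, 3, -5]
A ⊗ B =
  [-1, 4, -3]
  [-6, 2, -5]
  [-10, -2, -10]

Apply the min-plus product entry-by-entry:
  C[0][0] = min over k of (A[0][0] + B[0][0] = -3 + 2 = -1, A[0][1] + B[1][0] = 4 + -5 = -1, A[0][2] + B[2][0] = 10 + -5 = 5) = -1 (attained at k = 0)
  C[0][1] = min over k of (A[0][0] + B[0][1] = -3 + 7 = 4, A[0][1] + B[1][1] = 4 + 7 = 11, A[0][2] + B[2][1] = 10 + 3 = 13) = 4 (attained at k = 0)
  C[0][2] = min over k of (A[0][0] + B[0][2] = -3 + 0 = -3, A[0][1] + B[1][2] = 4 + 5 = 9, A[0][2] + B[2][2] = 10 + -5 = 5) = -3 (attained at k = 0)
  C[1][0] = min over k of (A[1][0] + B[0][0] = -5 + 2 = -3, A[1][1] + B[1][0] = -1 + -5 = -6, A[1][2] + B[2][0] = 0 + -5 = -5) = -6 (attained at k = 1)
  C[1][1] = min over k of (A[1][0] + B[0][1] = -5 + 7 = 2, A[1][1] + B[1][1] = -1 + 7 = 6, A[1][2] + B[2][1] = 0 + 3 = 3) = 2 (attained at k = 0)
  C[1][2] = min over k of (A[1][0] + B[0][2] = -5 + 0 = -5, A[1][1] + B[1][2] = -1 + 5 = 4, A[1][2] + B[2][2] = 0 + -5 = -5) = -5 (attained at k = 0)
  C[2][0] = min over k of (A[2][0] + B[0][0] = 8 + 2 = 10, A[2][1] + B[1][0] = 7 + -5 = 2, A[2][2] + B[2][0] = -5 + -5 = -10) = -10 (attained at k = 2)
  C[2][1] = min over k of (A[2][0] + B[0][1] = 8 + 7 = 15, A[2][1] + B[1][1] = 7 + 7 = 14, A[2][2] + B[2][1] = -5 + 3 = -2) = -2 (attained at k = 2)
  C[2][2] = min over k of (A[2][0] + B[0][2] = 8 + 0 = 8, A[2][1] + B[1][2] = 7 + 5 = 12, A[2][2] + B[2][2] = -5 + -5 = -10) = -10 (attained at k = 2)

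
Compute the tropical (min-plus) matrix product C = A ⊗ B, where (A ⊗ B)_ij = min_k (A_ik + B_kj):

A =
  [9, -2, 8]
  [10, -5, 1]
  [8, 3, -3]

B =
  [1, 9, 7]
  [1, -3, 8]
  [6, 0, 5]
A ⊗ B =
  [-1, -5, 6]
  [-4, -8, 3]
  [3, -3, 2]

Apply the min-plus product entry-by-entry:
  C[0][0] = min over k of (A[0][0] + B[0][0] = 9 + 1 = 10, A[0][1] + B[1][0] = -2 + 1 = -1, A[0][2] + B[2][0] = 8 + 6 = 14) = -1 (attained at k = 1)
  C[0][1] = min over k of (A[0][0] + B[0][1] = 9 + 9 = 18, A[0][1] + B[1][1] = -2 + -3 = -5, A[0][2] + B[2][1] = 8 + 0 = 8) = -5 (attained at k = 1)
  C[0][2] = min over k of (A[0][0] + B[0][2] = 9 + 7 = 16, A[0][1] + B[1][2] = -2 + 8 = 6, A[0][2] + B[2][2] = 8 + 5 = 13) = 6 (attained at k = 1)
  C[1][0] = min over k of (A[1][0] + B[0][0] = 10 + 1 = 11, A[1][1] + B[1][0] = -5 + 1 = -4, A[1][2] + B[2][0] = 1 + 6 = 7) = -4 (attained at k = 1)
  C[1][1] = min over k of (A[1][0] + B[0][1] = 10 + 9 = 19, A[1][1] + B[1][1] = -5 + -3 = -8, A[1][2] + B[2][1] = 1 + 0 = 1) = -8 (attained at k = 1)
  C[1][2] = min over k of (A[1][0] + B[0][2] = 10 + 7 = 17, A[1][1] + B[1][2] = -5 + 8 = 3, A[1][2] + B[2][2] = 1 + 5 = 6) = 3 (attained at k = 1)
  C[2][0] = min over k of (A[2][0] + B[0][0] = 8 + 1 = 9, A[2][1] + B[1][0] = 3 + 1 = 4, A[2][2] + B[2][0] = -3 + 6 = 3) = 3 (attained at k = 2)
  C[2][1] = min over k of (A[2][0] + B[0][1] = 8 + 9 = 17, A[2][1] + B[1][1] = 3 + -3 = 0, A[2][2] + B[2][1] = -3 + 0 = -3) = -3 (attained at k = 2)
  C[2][2] = min over k of (A[2][0] + B[0][2] = 8 + 7 = 15, A[2][1] + B[1][2] = 3 + 8 = 11, A[2][2] + B[2][2] = -3 + 5 = 2) = 2 (attained at k = 2)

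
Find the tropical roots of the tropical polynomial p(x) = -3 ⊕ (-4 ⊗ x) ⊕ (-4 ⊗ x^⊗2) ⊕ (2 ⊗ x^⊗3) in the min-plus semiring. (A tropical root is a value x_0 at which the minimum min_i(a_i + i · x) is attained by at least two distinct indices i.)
Roots: {-6, 0, 1}

Each tropical root is a break point of the lower envelope of the lines y = a_i + i · x (there are 4 lines, with slopes 0, 1, ..., 3). Only the lines that attain the minimum somewhere contribute to roots; other lines are dominated. Here the surviving (envelope) indices are i = 3, i = 2, i = 1, i = 0.
Intersections between consecutive envelope lines give the roots: for adjacent envelope indices i < j the intersection is x = (a_i − a_j) / (j − i). Reading off the sorted break points: {-6, 0, 1}.
Verification: at each break x_0, at least two indices attain the minimum of min_i(a_i + i · x_0).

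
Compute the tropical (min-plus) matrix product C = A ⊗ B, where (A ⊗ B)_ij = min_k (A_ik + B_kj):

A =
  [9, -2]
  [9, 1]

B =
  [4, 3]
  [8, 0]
A ⊗ B =
  [6, -2]
  [9, 1]

Apply the min-plus product entry-by-entry:
  C[0][0] = min over k of (A[0][0] + B[0][0] = 9 + 4 = 13, A[0][1] + B[1][0] = -2 + 8 = 6) = 6 (attained at k = 1)
  C[0][1] = min over k of (A[0][0] + B[0][1] = 9 + 3 = 12, A[0][1] + B[1][1] = -2 + 0 = -2) = -2 (attained at k = 1)
  C[1][0] = min over k of (A[1][0] + B[0][0] = 9 + 4 = 13, A[1][1] + B[1][0] = 1 + 8 = 9) = 9 (attained at k = 1)
  C[1][1] = min over k of (A[1][0] + B[0][1] = 9 + 3 = 12, A[1][1] + B[1][1] = 1 + 0 = 1) = 1 (attained at k = 1)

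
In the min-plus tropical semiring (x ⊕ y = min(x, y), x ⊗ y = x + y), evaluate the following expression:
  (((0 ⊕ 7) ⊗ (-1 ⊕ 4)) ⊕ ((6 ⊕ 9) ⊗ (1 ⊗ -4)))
(((0 ⊕ 7) ⊗ (-1 ⊕ 4)) ⊕ ((6 ⊕ 9) ⊗ (1 ⊗ -4))) = -1

Expand innermost to outermost. Recall ⊕ takes the minimum of its arguments and ⊗ takes their sum. Working out the expression (((0 ⊕ 7) ⊗ (-1 ⊕ 4)) ⊕ ((6 ⊕ 9) ⊗ (1 ⊗ -4))) gives -1.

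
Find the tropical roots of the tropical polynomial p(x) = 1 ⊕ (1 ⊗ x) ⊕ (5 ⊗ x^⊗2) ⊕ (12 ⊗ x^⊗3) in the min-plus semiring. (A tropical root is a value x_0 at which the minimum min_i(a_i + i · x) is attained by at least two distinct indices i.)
Roots: {-7, -4, 0}

Each tropical root is a break point of the lower envelope of the lines y = a_i + i · x (there are 4 lines, with slopes 0, 1, ..., 3). Only the lines that attain the minimum somewhere contribute to roots; other lines are dominated. Here the surviving (envelope) indices are i = 3, i = 2, i = 1, i = 0.
Intersections between consecutive envelope lines give the roots: for adjacent envelope indices i < j the intersection is x = (a_i − a_j) / (j − i). Reading off the sorted break points: {-7, -4, 0}.
Verification: at each break x_0, at least two indices attain the minimum of min_i(a_i + i · x_0).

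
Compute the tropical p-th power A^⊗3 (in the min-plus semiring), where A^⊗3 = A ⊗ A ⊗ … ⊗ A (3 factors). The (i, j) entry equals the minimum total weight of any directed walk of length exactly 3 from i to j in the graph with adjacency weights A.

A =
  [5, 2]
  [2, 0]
A^⊗3 =
  [4, 2]
  [2, 0]

Each entry (A^⊗3)_ij equals the minimum over all length-3 walks i = v_0 → v_1 → … → v_3 = j of Σ_t A[v_t][v_{t+1}]. For example, for (i, j) = (0, 1) we minimise over 4 possible intermediate vertex sequences; the minimum is 2, attained along the walk 0 → 1 → 1 → 1.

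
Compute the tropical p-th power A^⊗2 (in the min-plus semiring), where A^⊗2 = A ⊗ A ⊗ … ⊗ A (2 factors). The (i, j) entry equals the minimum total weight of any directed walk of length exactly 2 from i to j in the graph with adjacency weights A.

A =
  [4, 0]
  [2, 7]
A^⊗2 =
  [2, 4]
  [6, 2]

Each entry (A^⊗2)_ij equals the minimum over all length-2 walks i = v_0 → v_1 → … → v_2 = j of Σ_t A[v_t][v_{t+1}]. For example, for (i, j) = (0, 1) we minimise over 2 possible intermediate vertex sequences; the minimum is 4, attained along the walk 0 → 0 → 1.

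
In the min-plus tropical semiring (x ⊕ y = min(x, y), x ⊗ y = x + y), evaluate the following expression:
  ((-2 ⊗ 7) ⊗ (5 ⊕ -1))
((-2 ⊗ 7) ⊗ (5 ⊕ -1)) = 4

Expand innermost to outermost. Recall ⊕ takes the minimum of its arguments and ⊗ takes their sum. Working out the expression ((-2 ⊗ 7) ⊗ (5 ⊕ -1)) gives 4.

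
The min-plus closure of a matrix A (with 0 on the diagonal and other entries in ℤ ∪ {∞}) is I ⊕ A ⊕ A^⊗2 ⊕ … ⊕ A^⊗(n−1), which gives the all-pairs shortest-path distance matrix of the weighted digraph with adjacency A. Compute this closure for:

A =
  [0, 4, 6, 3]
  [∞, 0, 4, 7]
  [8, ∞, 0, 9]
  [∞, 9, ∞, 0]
Closure =
  [0, 4, 6, 3]
  [12, 0, 4, 7]
  [8, 12, 0, 9]
  [21, 9, 13, 0]

This is the Floyd-Warshall all-pairs shortest-path computation. For each intermediate vertex k = 0, 1, …, 3, update dist[i][j] ← min(dist[i][j], dist[i][k] + dist[k][j]). The final matrix gives, for each (i, j), the minimum total weight of any directed path from i to j (possibly empty when i = j).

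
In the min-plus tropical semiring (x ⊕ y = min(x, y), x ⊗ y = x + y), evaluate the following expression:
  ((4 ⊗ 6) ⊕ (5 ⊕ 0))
((4 ⊗ 6) ⊕ (5 ⊕ 0)) = 0

Expand innermost to outermost. Recall ⊕ takes the minimum of its arguments and ⊗ takes their sum. Working out the expression ((4 ⊗ 6) ⊕ (5 ⊕ 0)) gives 0.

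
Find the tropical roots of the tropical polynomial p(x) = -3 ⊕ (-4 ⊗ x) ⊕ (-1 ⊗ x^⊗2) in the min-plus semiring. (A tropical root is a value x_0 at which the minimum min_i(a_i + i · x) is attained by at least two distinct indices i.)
Roots: {-3, 1}

Each tropical root is a break point of the lower envelope of the lines y = a_i + i · x (there are 3 lines, with slopes 0, 1, ..., 2). Only the lines that attain the minimum somewhere contribute to roots; other lines are dominated. Here the surviving (envelope) indices are i = 2, i = 1, i = 0.
Intersections between consecutive envelope lines give the roots: for adjacent envelope indices i < j the intersection is x = (a_i − a_j) / (j − i). Reading off the sorted break points: {-3, 1}.
Verification: at each break x_0, at least two indices attain the minimum of min_i(a_i + i · x_0).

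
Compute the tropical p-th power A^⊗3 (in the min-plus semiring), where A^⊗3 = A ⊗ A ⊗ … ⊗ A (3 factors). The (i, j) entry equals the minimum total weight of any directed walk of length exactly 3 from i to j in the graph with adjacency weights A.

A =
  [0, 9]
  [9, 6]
A^⊗3 =
  [0, 9]
  [9, 18]

Each entry (A^⊗3)_ij equals the minimum over all length-3 walks i = v_0 → v_1 → … → v_3 = j of Σ_t A[v_t][v_{t+1}]. For example, for (i, j) = (0, 1) we minimise over 4 possible intermediate vertex sequences; the minimum is 9, attained along the walk 0 → 0 → 0 → 1.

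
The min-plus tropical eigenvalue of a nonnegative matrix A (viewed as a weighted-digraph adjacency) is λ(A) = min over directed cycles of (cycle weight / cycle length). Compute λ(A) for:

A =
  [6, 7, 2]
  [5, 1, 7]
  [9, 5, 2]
λ(A) = 1

Enumerate directed cycles and compute their means (weight / length). Sample:
  cycle 0 → 0: weight = 6, length = 1, mean = 6/1 ≈ 6.000
  cycle 1 → 1: weight = 1, length = 1, mean = 1/1 ≈ 1.000
  cycle 2 → 2: weight = 2, length = 1, mean = 2/1 ≈ 2.000
  cycle 0 → 1 → 0: weight = 12, length = 2, mean = 12/2 ≈ 6.000
  cycle 0 → 2 → 0: weight = 11, length = 2, mean = 11/2 ≈ 5.500
  cycle 1 → 0 → 1: weight = 12, length = 2, mean = 12/2 ≈ 6.000
Minimum mean = 1.000, attained e.g. along the cycle 1 → 1 with weight 1 and length 1. So λ(A) = 1/1 = 1.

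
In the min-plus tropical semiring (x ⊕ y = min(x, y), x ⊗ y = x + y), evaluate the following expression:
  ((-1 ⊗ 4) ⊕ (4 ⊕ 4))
((-1 ⊗ 4) ⊕ (4 ⊕ 4)) = 3

Expand innermost to outermost. Recall ⊕ takes the minimum of its arguments and ⊗ takes their sum. Working out the expression ((-1 ⊗ 4) ⊕ (4 ⊕ 4)) gives 3.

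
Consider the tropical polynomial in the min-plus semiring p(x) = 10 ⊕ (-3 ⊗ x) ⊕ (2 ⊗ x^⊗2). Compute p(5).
p(5) = 2

A tropical monomial a ⊗ x^⊗i evaluates to a + i · x. Evaluating each term at x = 5:
  Term 0 contributes 10 + 0 · 5 = 10
  Term 1 contributes -3 + 1 · 5 = 2
  Term 2 contributes 2 + 2 · 5 = 12
p(5) = ⊕ of these = min[10, 2, 12] = 2.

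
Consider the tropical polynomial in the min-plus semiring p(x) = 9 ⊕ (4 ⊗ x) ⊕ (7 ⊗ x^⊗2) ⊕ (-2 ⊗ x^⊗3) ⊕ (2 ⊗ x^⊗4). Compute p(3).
p(3) = 7

A tropical monomial a ⊗ x^⊗i evaluates to a + i · x. Evaluating each term at x = 3:
  Term 0 contributes 9 + 0 · 3 = 9
  Term 1 contributes 4 + 1 · 3 = 7
  Term 2 contributes 7 + 2 · 3 = 13
  Term 3 contributes -2 + 3 · 3 = 7
  Term 4 contributes 2 + 4 · 3 = 14
p(3) = ⊕ of these = min[9, 7, 13, 7, 14] = 7.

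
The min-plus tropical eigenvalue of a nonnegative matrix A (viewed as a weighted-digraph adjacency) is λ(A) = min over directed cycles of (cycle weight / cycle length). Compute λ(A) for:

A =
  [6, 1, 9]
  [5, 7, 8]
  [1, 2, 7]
λ(A) = 3

Enumerate directed cycles and compute their means (weight / length). Sample:
  cycle 0 → 0: weight = 6, length = 1, mean = 6/1 ≈ 6.000
  cycle 1 → 1: weight = 7, length = 1, mean = 7/1 ≈ 7.000
  cycle 2 → 2: weight = 7, length = 1, mean = 7/1 ≈ 7.000
  cycle 0 → 1 → 0: weight = 6, length = 2, mean = 6/2 ≈ 3.000
  cycle 0 → 2 → 0: weight = 10, length = 2, mean = 10/2 ≈ 5.000
  cycle 1 → 0 → 1: weight = 6, length = 2, mean = 6/2 ≈ 3.000
Minimum mean = 3.000, attained e.g. along the cycle 0 → 1 → 0 with weight 6 and length 2. So λ(A) = 6/2 = 3.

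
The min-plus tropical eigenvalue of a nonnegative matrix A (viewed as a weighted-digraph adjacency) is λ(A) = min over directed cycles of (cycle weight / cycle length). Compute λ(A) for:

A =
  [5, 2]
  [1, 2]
λ(A) = 3/2

Enumerate directed cycles and compute their means (weight / length). Sample:
  cycle 0 → 0: weight = 5, length = 1, mean = 5/1 ≈ 5.000
  cycle 1 → 1: weight = 2, length = 1, mean = 2/1 ≈ 2.000
  cycle 0 → 1 → 0: weight = 3, length = 2, mean = 3/2 ≈ 1.500
  cycle 1 → 0 → 1: weight = 3, length = 2, mean = 3/2 ≈ 1.500
Minimum mean = 1.500, attained e.g. along the cycle 0 → 1 → 0 with weight 3 and length 2. So λ(A) = 3/2 = 3/2.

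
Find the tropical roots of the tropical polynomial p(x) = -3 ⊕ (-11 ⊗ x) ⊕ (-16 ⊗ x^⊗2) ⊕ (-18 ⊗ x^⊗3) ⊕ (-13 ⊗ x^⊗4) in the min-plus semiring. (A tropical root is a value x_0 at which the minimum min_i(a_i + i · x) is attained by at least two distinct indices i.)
Roots: {-5, 2, 5, 8}

Each tropical root is a break point of the lower envelope of the lines y = a_i + i · x (there are 5 lines, with slopes 0, 1, ..., 4). Only the lines that attain the minimum somewhere contribute to roots; other lines are dominated. Here the surviving (envelope) indices are i = 4, i = 3, i = 2, i = 1, i = 0.
Intersections between consecutive envelope lines give the roots: for adjacent envelope indices i < j the intersection is x = (a_i − a_j) / (j − i). Reading off the sorted break points: {-5, 2, 5, 8}.
Verification: at each break x_0, at least two indices attain the minimum of min_i(a_i + i · x_0).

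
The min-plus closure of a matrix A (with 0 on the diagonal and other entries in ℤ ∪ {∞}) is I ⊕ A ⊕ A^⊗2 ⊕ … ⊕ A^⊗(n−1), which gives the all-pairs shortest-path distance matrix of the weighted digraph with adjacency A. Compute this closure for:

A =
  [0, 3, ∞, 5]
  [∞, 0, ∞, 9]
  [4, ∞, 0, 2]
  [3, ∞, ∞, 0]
Closure =
  [0, 3, ∞, 5]
  [12, 0, ∞, 9]
  [4, 7, 0, 2]
  [3, 6, ∞, 0]

This is the Floyd-Warshall all-pairs shortest-path computation. For each intermediate vertex k = 0, 1, …, 3, update dist[i][j] ← min(dist[i][j], dist[i][k] + dist[k][j]). The final matrix gives, for each (i, j), the minimum total weight of any directed path from i to j (possibly empty when i = j).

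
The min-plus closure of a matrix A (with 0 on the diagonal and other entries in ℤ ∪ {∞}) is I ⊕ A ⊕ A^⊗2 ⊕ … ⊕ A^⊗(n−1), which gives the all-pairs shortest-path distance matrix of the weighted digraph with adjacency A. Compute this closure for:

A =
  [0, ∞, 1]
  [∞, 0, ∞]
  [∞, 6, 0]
Closure =
  [0, 7, 1]
  [∞, 0, ∞]
  [∞, 6, 0]

This is the Floyd-Warshall all-pairs shortest-path computation. For each intermediate vertex k = 0, 1, …, 2, update dist[i][j] ← min(dist[i][j], dist[i][k] + dist[k][j]). The final matrix gives, for each (i, j), the minimum total weight of any directed path from i to j (possibly empty when i = j).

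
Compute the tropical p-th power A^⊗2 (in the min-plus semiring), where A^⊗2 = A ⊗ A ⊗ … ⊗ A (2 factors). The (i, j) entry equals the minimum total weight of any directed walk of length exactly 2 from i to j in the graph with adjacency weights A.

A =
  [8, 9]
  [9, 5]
A^⊗2 =
  [16, 14]
  [14, 10]

Each entry (A^⊗2)_ij equals the minimum over all length-2 walks i = v_0 → v_1 → … → v_2 = j of Σ_t A[v_t][v_{t+1}]. For example, for (i, j) = (0, 1) we minimise over 2 possible intermediate vertex sequences; the minimum is 14, attained along the walk 0 → 1 → 1.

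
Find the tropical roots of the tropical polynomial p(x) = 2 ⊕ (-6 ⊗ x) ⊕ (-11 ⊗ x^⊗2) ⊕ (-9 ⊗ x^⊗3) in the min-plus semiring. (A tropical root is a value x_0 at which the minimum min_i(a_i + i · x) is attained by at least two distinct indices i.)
Roots: {-2, 5, 8}

Each tropical root is a break point of the lower envelope of the lines y = a_i + i · x (there are 4 lines, with slopes 0, 1, ..., 3). Only the lines that attain the minimum somewhere contribute to roots; other lines are dominated. Here the surviving (envelope) indices are i = 3, i = 2, i = 1, i = 0.
Intersections between consecutive envelope lines give the roots: for adjacent envelope indices i < j the intersection is x = (a_i − a_j) / (j − i). Reading off the sorted break points: {-2, 5, 8}.
Verification: at each break x_0, at least two indices attain the minimum of min_i(a_i + i · x_0).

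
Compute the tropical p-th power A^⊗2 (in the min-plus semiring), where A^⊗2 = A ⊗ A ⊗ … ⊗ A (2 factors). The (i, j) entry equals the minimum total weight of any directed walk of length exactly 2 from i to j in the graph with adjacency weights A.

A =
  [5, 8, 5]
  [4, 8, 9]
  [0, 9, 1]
A^⊗2 =
  [5, 13, 6]
  [9, 12, 9]
  [1, 8, 2]

Each entry (A^⊗2)_ij equals the minimum over all length-2 walks i = v_0 → v_1 → … → v_2 = j of Σ_t A[v_t][v_{t+1}]. For example, for (i, j) = (0, 2) we minimise over 3 possible intermediate vertex sequences; the minimum is 6, attained along the walk 0 → 2 → 2.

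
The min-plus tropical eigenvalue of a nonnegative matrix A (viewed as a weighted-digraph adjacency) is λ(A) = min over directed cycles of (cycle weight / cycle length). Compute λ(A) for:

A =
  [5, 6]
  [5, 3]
λ(A) = 3

Enumerate directed cycles and compute their means (weight / length). Sample:
  cycle 0 → 0: weight = 5, length = 1, mean = 5/1 ≈ 5.000
  cycle 1 → 1: weight = 3, length = 1, mean = 3/1 ≈ 3.000
  cycle 0 → 1 → 0: weight = 11, length = 2, mean = 11/2 ≈ 5.500
  cycle 1 → 0 → 1: weight = 11, length = 2, mean = 11/2 ≈ 5.500
Minimum mean = 3.000, attained e.g. along the cycle 1 → 1 with weight 3 and length 1. So λ(A) = 3/1 = 3.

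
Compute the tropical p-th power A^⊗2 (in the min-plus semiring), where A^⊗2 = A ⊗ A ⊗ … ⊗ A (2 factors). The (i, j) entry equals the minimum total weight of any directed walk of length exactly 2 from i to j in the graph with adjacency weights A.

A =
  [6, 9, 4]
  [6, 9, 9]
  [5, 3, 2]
A^⊗2 =
  [9, 7, 6]
  [12, 12, 10]
  [7, 5, 4]

Each entry (A^⊗2)_ij equals the minimum over all length-2 walks i = v_0 → v_1 → … → v_2 = j of Σ_t A[v_t][v_{t+1}]. For example, for (i, j) = (0, 2) we minimise over 3 possible intermediate vertex sequences; the minimum is 6, attained along the walk 0 → 2 → 2.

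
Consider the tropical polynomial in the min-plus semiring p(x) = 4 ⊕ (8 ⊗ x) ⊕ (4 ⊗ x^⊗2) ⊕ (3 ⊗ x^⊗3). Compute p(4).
p(4) = 4

A tropical monomial a ⊗ x^⊗i evaluates to a + i · x. Evaluating each term at x = 4:
  Term 0 contributes 4 + 0 · 4 = 4
  Term 1 contributes 8 + 1 · 4 = 12
  Term 2 contributes 4 + 2 · 4 = 12
  Term 3 contributes 3 + 3 · 4 = 15
p(4) = ⊕ of these = min[4, 12, 12, 15] = 4.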